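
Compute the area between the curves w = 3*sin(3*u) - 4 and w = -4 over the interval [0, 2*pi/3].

The difference (3*sin(3*u) - 4) - (-4) = 3*sin(3*u) changes sign at u = pi/3 inside [0, 2*pi/3], so split the integral there.
∫[0,pi/3] (3*sin(3*u)) du = 2.
∫[pi/3,2*pi/3] (3*sin(3*u)) du = -2; the area of that piece is 2.
Total area = 2 + 2 = 4.

4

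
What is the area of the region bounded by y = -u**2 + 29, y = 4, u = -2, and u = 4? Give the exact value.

126

On [-2, 4], (-u**2 + 29) - (4) = -u**2 + 25 is ≥ 0 throughout, so the area is a single integral of |-u**2 + 25|.
∫[-2,4] (-u**2 + 25) du = 126.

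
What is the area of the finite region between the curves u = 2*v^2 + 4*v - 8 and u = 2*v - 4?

Both boundary curves give u as a function of v, so integrate with respect to v. Setting them equal: 2*v^2 + 2*v - 4 = 0, i.e. 2*(v - 1)*(v + 2) = 0, so they meet at v = -2, 1.
For v in [-2, 1], u = 2*v^2 + 4*v - 8 is on the left; area = ∫[-2,1] (-(2*v^2 + 2*v - 4)) dv = 9.

9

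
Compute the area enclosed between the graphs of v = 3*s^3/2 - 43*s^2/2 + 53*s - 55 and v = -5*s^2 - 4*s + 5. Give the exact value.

37/8

Set the curves equal: 3*s^3/2 - 43*s^2/2 + 53*s - 55 = -5*s^2 - 4*s + 5, so 3*s^3/2 - 33*s^2/2 + 57*s - 60 = 0, which factors as 3*(s - 5)*(s - 4)*(s - 2)/2 = 0. The curves meet at s = 2, 4, 5.
On [2, 4], v = 3*s^3/2 - 43*s^2/2 + 53*s - 55 is on top; that piece has area ∫[2,4] (3*s^3/2 - 33*s^2/2 + 57*s - 60) ds = 4.
On [4, 5], v = -5*s^2 - 4*s + 5 is on top; that piece has area ∫[4,5] (-(3*s^3/2 - 33*s^2/2 + 57*s - 60)) ds = 5/8.
Total enclosed area = 4 + 5/8 = 37/8.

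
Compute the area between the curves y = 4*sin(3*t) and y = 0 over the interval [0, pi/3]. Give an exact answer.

On [0, pi/3], (4*sin(3*t)) - (0) = 4*sin(3*t) is ≥ 0 throughout, so the area is a single integral of |4*sin(3*t)|.
∫[0,pi/3] (4*sin(3*t)) dt = 8/3.

8/3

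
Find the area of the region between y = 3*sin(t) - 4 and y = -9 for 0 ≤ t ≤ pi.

On [0, pi], (3*sin(t) - 4) - (-9) = 3*sin(t) + 5 is ≥ 0 throughout, so the area is a single integral of |3*sin(t) + 5|.
∫[0,pi] (3*sin(t) + 5) dt = 6 + 5*pi.

6 + 5*pi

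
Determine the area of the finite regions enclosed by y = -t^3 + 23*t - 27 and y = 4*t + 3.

517/2

Set the curves equal: -t^3 + 23*t - 27 = 4*t + 3, so -t^3 + 19*t - 30 = 0, which factors as -(t - 3)*(t - 2)*(t + 5) = 0. The curves meet at t = -5, 2, 3.
On [-5, 2], y = 4*t + 3 is on top; that piece has area ∫[-5,2] (-(-t^3 + 19*t - 30)) dt = 1029/4.
On [2, 3], y = -t^3 + 23*t - 27 is on top; that piece has area ∫[2,3] (-t^3 + 19*t - 30) dt = 5/4.
Total enclosed area = 1029/4 + 5/4 = 517/2.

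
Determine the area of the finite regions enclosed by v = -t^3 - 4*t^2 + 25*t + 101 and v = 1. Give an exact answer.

Set the curves equal: -t^3 - 4*t^2 + 25*t + 101 = 1, so -t^3 - 4*t^2 + 25*t + 100 = 0, which factors as -(t - 5)*(t + 4)*(t + 5) = 0. The curves meet at t = -5, -4, 5.
On [-5, -4], v = 1 is on top; that piece has area ∫[-5,-4] (-(-t^3 - 4*t^2 + 25*t + 100)) dt = 19/12.
On [-4, 5], v = -t^3 - 4*t^2 + 25*t + 101 is on top; that piece has area ∫[-4,5] (-t^3 - 4*t^2 + 25*t + 100) dt = 2673/4.
Total enclosed area = 19/12 + 2673/4 = 4019/6.

4019/6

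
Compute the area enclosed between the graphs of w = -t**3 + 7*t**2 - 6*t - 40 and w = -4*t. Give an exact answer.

Set the curves equal: -t**3 + 7*t**2 - 6*t - 40 = -4*t, so -t**3 + 7*t**2 - 2*t - 40 = 0, which factors as -(t - 5)*(t - 4)*(t + 2) = 0. The curves meet at t = -2, 4, 5.
On [-2, 4], w = -4*t is on top; that piece has area ∫[-2,4] (-(-t**3 + 7*t**2 - 2*t - 40)) dt = 144.
On [4, 5], w = -t**3 + 7*t**2 - 6*t - 40 is on top; that piece has area ∫[4,5] (-t**3 + 7*t**2 - 2*t - 40) dt = 13/12.
Total enclosed area = 144 + 13/12 = 1741/12.

1741/12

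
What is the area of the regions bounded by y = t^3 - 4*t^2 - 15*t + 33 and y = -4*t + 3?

863/6

Set the curves equal: t^3 - 4*t^2 - 15*t + 33 = -4*t + 3, so t^3 - 4*t^2 - 11*t + 30 = 0, which factors as (t - 5)*(t - 2)*(t + 3) = 0. The curves meet at t = -3, 2, 5.
On [-3, 2], y = t^3 - 4*t^2 - 15*t + 33 is on top; that piece has area ∫[-3,2] (t^3 - 4*t^2 - 11*t + 30) dt = 1375/12.
On [2, 5], y = -4*t + 3 is on top; that piece has area ∫[2,5] (-(t^3 - 4*t^2 - 11*t + 30)) dt = 117/4.
Total enclosed area = 1375/12 + 117/4 = 863/6.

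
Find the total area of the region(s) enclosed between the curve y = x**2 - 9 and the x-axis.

The curve meets the x-axis where x**2 - 9 = 0, i.e. (x - 3)*(x + 3) = 0, at x = -3, 3.
On [-3, 3] the curve lies below the axis; ∫[-3,3] (x**2 - 9) dx = -36, giving area 36.

36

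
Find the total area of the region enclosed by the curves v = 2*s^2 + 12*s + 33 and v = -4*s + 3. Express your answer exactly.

Set the curves equal: 2*s^2 + 12*s + 33 = -4*s + 3, so 2*s^2 + 16*s + 30 = 0, which factors as 2*(s + 3)*(s + 5) = 0. The curves meet at s = -5, -3.
On [-5, -3], v = -4*s + 3 is on top; that piece has area ∫[-5,-3] (-(2*s^2 + 16*s + 30)) ds = 8/3.

8/3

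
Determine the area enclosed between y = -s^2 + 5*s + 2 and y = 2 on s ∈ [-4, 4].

80

The difference (-s^2 + 5*s + 2) - (2) = -s^2 + 5*s changes sign at s = 0 inside [-4, 4], so split the integral there.
∫[-4,0] (-s^2 + 5*s) ds = -184/3; the area of that piece is 184/3.
∫[0,4] (-s^2 + 5*s) ds = 56/3.
Total area = 184/3 + 56/3 = 80.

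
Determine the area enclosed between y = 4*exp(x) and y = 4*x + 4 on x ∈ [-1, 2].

On [-1, 2], (4*exp(x)) - (4*x + 4) = -4*x + 4*exp(x) - 4 is ≥ 0 throughout, so the area is a single integral of |-4*x + 4*exp(x) - 4|.
∫[-1,2] (-4*x + 4*exp(x) - 4) dx = -18 - 4*exp(-1) + 4*exp(2).

-18 - 4*exp(-1) + 4*exp(2)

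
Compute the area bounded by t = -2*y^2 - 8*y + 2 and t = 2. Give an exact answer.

Both boundary curves give t as a function of y, so integrate with respect to y. Setting them equal: -2*y^2 - 8*y = 0, i.e. -2*y*(y + 4) = 0, so they meet at y = -4, 0.
For y in [-4, 0], t = -2*y^2 - 8*y + 2 is on the right; area = ∫[-4,0] (-2*y^2 - 8*y) dy = 64/3.

64/3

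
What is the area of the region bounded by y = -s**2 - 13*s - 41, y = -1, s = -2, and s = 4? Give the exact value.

On [-2, 4], (-s**2 - 13*s - 41) - (-1) = -s**2 - 13*s - 40 is ≤ 0 throughout, so the area is a single integral of |-s**2 - 13*s - 40|.
∫[-2,4] (-s**2 - 13*s - 40) ds = -342; the area of that piece is 342.

342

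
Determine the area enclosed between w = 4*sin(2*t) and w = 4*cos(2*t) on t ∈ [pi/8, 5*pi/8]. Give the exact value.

On [pi/8, 5*pi/8], (4*sin(2*t)) - (4*cos(2*t)) = 4*sin(2*t) - 4*cos(2*t) is ≥ 0 throughout, so the area is a single integral of |4*sin(2*t) - 4*cos(2*t)|.
∫[pi/8,5*pi/8] (4*sin(2*t) - 4*cos(2*t)) dt = 4*sqrt(2).

4*sqrt(2)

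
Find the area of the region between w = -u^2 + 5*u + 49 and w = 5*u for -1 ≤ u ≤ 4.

On [-1, 4], (-u^2 + 5*u + 49) - (5*u) = -u^2 + 49 is ≥ 0 throughout, so the area is a single integral of |-u^2 + 49|.
∫[-1,4] (-u^2 + 49) du = 670/3.

670/3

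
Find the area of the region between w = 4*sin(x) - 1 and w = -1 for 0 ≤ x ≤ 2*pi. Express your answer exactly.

The difference (4*sin(x) - 1) - (-1) = 4*sin(x) changes sign at x = pi inside [0, 2*pi], so split the integral there.
∫[0,pi] (4*sin(x)) dx = 8.
∫[pi,2*pi] (4*sin(x)) dx = -8; the area of that piece is 8.
Total area = 8 + 8 = 16.

16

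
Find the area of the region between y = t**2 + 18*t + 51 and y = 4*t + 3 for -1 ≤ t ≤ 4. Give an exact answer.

1100/3

On [-1, 4], (t**2 + 18*t + 51) - (4*t + 3) = t**2 + 14*t + 48 is ≥ 0 throughout, so the area is a single integral of |t**2 + 14*t + 48|.
∫[-1,4] (t**2 + 14*t + 48) dt = 1100/3.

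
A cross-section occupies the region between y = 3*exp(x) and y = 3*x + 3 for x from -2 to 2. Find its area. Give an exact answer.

On [-2, 2], (3*exp(x)) - (3*x + 3) = -3*x + 3*exp(x) - 3 is ≥ 0 throughout, so the area is a single integral of |-3*x + 3*exp(x) - 3|.
∫[-2,2] (-3*x + 3*exp(x) - 3) dx = -12 - 3*exp(-2) + 3*exp(2).

-12 - 3*exp(-2) + 3*exp(2)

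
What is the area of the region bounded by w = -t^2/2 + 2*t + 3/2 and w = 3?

Set the curves equal: -t^2/2 + 2*t + 3/2 = 3, so -t^2/2 + 2*t - 3/2 = 0, which factors as -(t - 3)*(t - 1)/2 = 0. The curves meet at t = 1, 3.
On [1, 3], w = -t^2/2 + 2*t + 3/2 is on top; that piece has area ∫[1,3] (-t^2/2 + 2*t - 3/2) dt = 2/3.

2/3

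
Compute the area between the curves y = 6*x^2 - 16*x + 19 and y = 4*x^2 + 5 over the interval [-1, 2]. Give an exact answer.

104/3

The difference (6*x^2 - 16*x + 19) - (4*x^2 + 5) = 2*x^2 - 16*x + 14 changes sign at x = 1 inside [-1, 2], so split the integral there.
∫[-1,1] (2*x^2 - 16*x + 14) dx = 88/3.
∫[1,2] (2*x^2 - 16*x + 14) dx = -16/3; the area of that piece is 16/3.
Total area = 88/3 + 16/3 = 104/3.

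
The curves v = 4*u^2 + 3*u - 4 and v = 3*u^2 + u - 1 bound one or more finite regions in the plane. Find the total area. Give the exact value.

32/3

Set the curves equal: 4*u^2 + 3*u - 4 = 3*u^2 + u - 1, so u^2 + 2*u - 3 = 0, which factors as (u - 1)*(u + 3) = 0. The curves meet at u = -3, 1.
On [-3, 1], v = 3*u^2 + u - 1 is on top; that piece has area ∫[-3,1] (-(u^2 + 2*u - 3)) du = 32/3.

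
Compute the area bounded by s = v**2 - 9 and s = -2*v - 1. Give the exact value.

Both boundary curves give s as a function of v, so integrate with respect to v. Setting them equal: v**2 + 2*v - 8 = 0, i.e. (v - 2)*(v + 4) = 0, so they meet at v = -4, 2.
For v in [-4, 2], s = v**2 - 9 is on the left; area = ∫[-4,2] (-(v**2 + 2*v - 8)) dv = 36.

36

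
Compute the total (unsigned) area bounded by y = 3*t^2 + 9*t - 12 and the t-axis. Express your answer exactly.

125/2

The curve meets the t-axis where 3*t^2 + 9*t - 12 = 0, i.e. 3*(t - 1)*(t + 4) = 0, at t = -4, 1.
On [-4, 1] the curve lies below the axis; ∫[-4,1] (3*t^2 + 9*t - 12) dt = -125/2, giving area 125/2.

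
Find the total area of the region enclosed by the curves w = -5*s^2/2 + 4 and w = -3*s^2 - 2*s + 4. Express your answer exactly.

16/3

Set the curves equal: -5*s^2/2 + 4 = -3*s^2 - 2*s + 4, so s^2/2 + 2*s = 0, which factors as s*(s + 4)/2 = 0. The curves meet at s = -4, 0.
On [-4, 0], w = -3*s^2 - 2*s + 4 is on top; that piece has area ∫[-4,0] (-(s^2/2 + 2*s)) ds = 16/3.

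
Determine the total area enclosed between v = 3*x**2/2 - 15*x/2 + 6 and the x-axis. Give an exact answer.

27/4

The curve meets the x-axis where 3*x**2/2 - 15*x/2 + 6 = 0, i.e. 3*(x - 4)*(x - 1)/2 = 0, at x = 1, 4.
On [1, 4] the curve lies below the axis; ∫[1,4] (3*x**2/2 - 15*x/2 + 6) dx = -27/4, giving area 27/4.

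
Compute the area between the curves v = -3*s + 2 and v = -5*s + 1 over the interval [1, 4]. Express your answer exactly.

On [1, 4], (-3*s + 2) - (-5*s + 1) = 2*s + 1 is ≥ 0 throughout, so the area is a single integral of |2*s + 1|.
∫[1,4] (2*s + 1) ds = 18.

18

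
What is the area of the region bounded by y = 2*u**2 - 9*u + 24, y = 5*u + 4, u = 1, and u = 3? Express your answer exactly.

6

The difference (2*u**2 - 9*u + 24) - (5*u + 4) = 2*u**2 - 14*u + 20 changes sign at u = 2 inside [1, 3], so split the integral there.
∫[1,2] (2*u**2 - 14*u + 20) du = 11/3.
∫[2,3] (2*u**2 - 14*u + 20) du = -7/3; the area of that piece is 7/3.
Total area = 11/3 + 7/3 = 6.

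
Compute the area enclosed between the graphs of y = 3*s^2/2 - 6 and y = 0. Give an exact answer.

Set the curves equal: 3*s^2/2 - 6 = 0, so 3*s^2/2 - 6 = 0, which factors as 3*(s - 2)*(s + 2)/2 = 0. The curves meet at s = -2, 2.
On [-2, 2], y = 0 is on top; that piece has area ∫[-2,2] (-(3*s^2/2 - 6)) ds = 16.

16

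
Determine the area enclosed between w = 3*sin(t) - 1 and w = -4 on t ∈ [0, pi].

On [0, pi], (3*sin(t) - 1) - (-4) = 3*sin(t) + 3 is ≥ 0 throughout, so the area is a single integral of |3*sin(t) + 3|.
∫[0,pi] (3*sin(t) + 3) dt = 6 + 3*pi.

6 + 3*pi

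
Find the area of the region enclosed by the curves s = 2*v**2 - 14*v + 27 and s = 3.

1/3

Both boundary curves give s as a function of v, so integrate with respect to v. Setting them equal: 2*v**2 - 14*v + 24 = 0, i.e. 2*(v - 4)*(v - 3) = 0, so they meet at v = 3, 4.
For v in [3, 4], s = 2*v**2 - 14*v + 27 is on the left; area = ∫[3,4] (-(2*v**2 - 14*v + 24)) dv = 1/3.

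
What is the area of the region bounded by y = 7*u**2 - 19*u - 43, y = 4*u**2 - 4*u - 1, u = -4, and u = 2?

214

The difference (7*u**2 - 19*u - 43) - (4*u**2 - 4*u - 1) = 3*u**2 - 15*u - 42 changes sign at u = -2 inside [-4, 2], so split the integral there.
∫[-4,-2] (3*u**2 - 15*u - 42) du = 62.
∫[-2,2] (3*u**2 - 15*u - 42) du = -152; the area of that piece is 152.
Total area = 62 + 152 = 214.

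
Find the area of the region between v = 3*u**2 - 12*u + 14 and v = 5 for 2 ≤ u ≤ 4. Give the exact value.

6

The difference (3*u**2 - 12*u + 14) - (5) = 3*u**2 - 12*u + 9 changes sign at u = 3 inside [2, 4], so split the integral there.
∫[2,3] (3*u**2 - 12*u + 9) du = -2; the area of that piece is 2.
∫[3,4] (3*u**2 - 12*u + 9) du = 4.
Total area = 2 + 4 = 6.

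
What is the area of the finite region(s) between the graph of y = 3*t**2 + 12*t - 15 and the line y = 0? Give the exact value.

108

The curve meets the t-axis where 3*t**2 + 12*t - 15 = 0, i.e. 3*(t - 1)*(t + 5) = 0, at t = -5, 1.
On [-5, 1] the curve lies below the axis; ∫[-5,1] (3*t**2 + 12*t - 15) dt = -108, giving area 108.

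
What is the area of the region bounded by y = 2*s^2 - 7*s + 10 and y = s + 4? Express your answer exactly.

8/3

Set the curves equal: 2*s^2 - 7*s + 10 = s + 4, so 2*s^2 - 8*s + 6 = 0, which factors as 2*(s - 3)*(s - 1) = 0. The curves meet at s = 1, 3.
On [1, 3], y = s + 4 is on top; that piece has area ∫[1,3] (-(2*s^2 - 8*s + 6)) ds = 8/3.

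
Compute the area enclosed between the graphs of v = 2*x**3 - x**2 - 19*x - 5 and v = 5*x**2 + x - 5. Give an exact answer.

Set the curves equal: 2*x**3 - x**2 - 19*x - 5 = 5*x**2 + x - 5, so 2*x**3 - 6*x**2 - 20*x = 0, which factors as 2*x*(x - 5)*(x + 2) = 0. The curves meet at x = -2, 0, 5.
On [-2, 0], v = 2*x**3 - x**2 - 19*x - 5 is on top; that piece has area ∫[-2,0] (2*x**3 - 6*x**2 - 20*x) dx = 16.
On [0, 5], v = 5*x**2 + x - 5 is on top; that piece has area ∫[0,5] (-(2*x**3 - 6*x**2 - 20*x)) dx = 375/2.
Total enclosed area = 16 + 375/2 = 407/2.

407/2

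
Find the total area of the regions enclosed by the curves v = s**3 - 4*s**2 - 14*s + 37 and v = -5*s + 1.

Set the curves equal: s**3 - 4*s**2 - 14*s + 37 = -5*s + 1, so s**3 - 4*s**2 - 9*s + 36 = 0, which factors as (s - 4)*(s - 3)*(s + 3) = 0. The curves meet at s = -3, 3, 4.
On [-3, 3], v = s**3 - 4*s**2 - 14*s + 37 is on top; that piece has area ∫[-3,3] (s**3 - 4*s**2 - 9*s + 36) ds = 144.
On [3, 4], v = -5*s + 1 is on top; that piece has area ∫[3,4] (-(s**3 - 4*s**2 - 9*s + 36)) ds = 13/12.
Total enclosed area = 144 + 13/12 = 1741/12.

1741/12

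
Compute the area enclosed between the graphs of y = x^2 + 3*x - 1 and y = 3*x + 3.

32/3

Set the curves equal: x^2 + 3*x - 1 = 3*x + 3, so x^2 - 4 = 0, which factors as (x - 2)*(x + 2) = 0. The curves meet at x = -2, 2.
On [-2, 2], y = 3*x + 3 is on top; that piece has area ∫[-2,2] (-(x^2 - 4)) dx = 32/3.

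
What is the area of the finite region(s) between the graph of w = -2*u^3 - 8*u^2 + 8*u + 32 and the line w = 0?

The curve meets the u-axis where -2*u^3 - 8*u^2 + 8*u + 32 = 0, i.e. -2*(u - 2)*(u + 2)*(u + 4) = 0, at u = -4, -2, 2.
On [-4, -2] the curve lies below the axis; ∫[-4,-2] (-2*u^3 - 8*u^2 + 8*u + 32) du = -40/3, giving area 40/3.
On [-2, 2] the curve lies above the axis; ∫[-2,2] (-2*u^3 - 8*u^2 + 8*u + 32) du = 256/3, giving area 256/3.
Total area = 40/3 + 256/3 = 296/3.

296/3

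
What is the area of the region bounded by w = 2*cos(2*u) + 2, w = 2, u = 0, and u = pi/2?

The difference (2*cos(2*u) + 2) - (2) = 2*cos(2*u) changes sign at u = pi/4 inside [0, pi/2], so split the integral there.
∫[0,pi/4] (2*cos(2*u)) du = 1.
∫[pi/4,pi/2] (2*cos(2*u)) du = -1; the area of that piece is 1.
Total area = 1 + 1 = 2.

2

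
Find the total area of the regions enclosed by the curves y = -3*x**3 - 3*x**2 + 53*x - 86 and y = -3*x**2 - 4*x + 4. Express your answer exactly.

1551/2

Set the curves equal: -3*x**3 - 3*x**2 + 53*x - 86 = -3*x**2 - 4*x + 4, so -3*x**3 + 57*x - 90 = 0, which factors as -3*(x - 3)*(x - 2)*(x + 5) = 0. The curves meet at x = -5, 2, 3.
On [-5, 2], y = -3*x**2 - 4*x + 4 is on top; that piece has area ∫[-5,2] (-(-3*x**3 + 57*x - 90)) dx = 3087/4.
On [2, 3], y = -3*x**3 - 3*x**2 + 53*x - 86 is on top; that piece has area ∫[2,3] (-3*x**3 + 57*x - 90) dx = 15/4.
Total enclosed area = 3087/4 + 15/4 = 1551/2.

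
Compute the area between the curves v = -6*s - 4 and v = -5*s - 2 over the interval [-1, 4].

35/2

On [-1, 4], (-6*s - 4) - (-5*s - 2) = -s - 2 is ≤ 0 throughout, so the area is a single integral of |-s - 2|.
∫[-1,4] (-s - 2) ds = -35/2; the area of that piece is 35/2.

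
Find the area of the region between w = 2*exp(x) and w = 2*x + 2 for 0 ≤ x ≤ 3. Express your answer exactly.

On [0, 3], (2*exp(x)) - (2*x + 2) = -2*x + 2*exp(x) - 2 is ≥ 0 throughout, so the area is a single integral of |-2*x + 2*exp(x) - 2|.
∫[0,3] (-2*x + 2*exp(x) - 2) dx = -17 + 2*exp(3).

-17 + 2*exp(3)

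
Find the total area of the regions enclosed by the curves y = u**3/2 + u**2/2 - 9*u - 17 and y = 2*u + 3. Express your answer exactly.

Set the curves equal: u**3/2 + u**2/2 - 9*u - 17 = 2*u + 3, so u**3/2 + u**2/2 - 11*u - 20 = 0, which factors as (u - 5)*(u + 2)*(u + 4)/2 = 0. The curves meet at u = -4, -2, 5.
On [-4, -2], y = u**3/2 + u**2/2 - 9*u - 17 is on top; that piece has area ∫[-4,-2] (u**3/2 + u**2/2 - 11*u - 20) du = 16/3.
On [-2, 5], y = 2*u + 3 is on top; that piece has area ∫[-2,5] (-(u**3/2 + u**2/2 - 11*u - 20)) du = 3773/24.
Total enclosed area = 16/3 + 3773/24 = 3901/24.

3901/24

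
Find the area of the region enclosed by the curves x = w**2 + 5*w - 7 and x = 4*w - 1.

Both boundary curves give x as a function of w, so integrate with respect to w. Setting them equal: w**2 + w - 6 = 0, i.e. (w - 2)*(w + 3) = 0, so they meet at w = -3, 2.
For w in [-3, 2], x = w**2 + 5*w - 7 is on the left; area = ∫[-3,2] (-(w**2 + w - 6)) dw = 125/6.

125/6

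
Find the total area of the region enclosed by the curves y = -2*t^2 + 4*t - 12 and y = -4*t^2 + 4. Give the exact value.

72

Set the curves equal: -2*t^2 + 4*t - 12 = -4*t^2 + 4, so 2*t^2 + 4*t - 16 = 0, which factors as 2*(t - 2)*(t + 4) = 0. The curves meet at t = -4, 2.
On [-4, 2], y = -4*t^2 + 4 is on top; that piece has area ∫[-4,2] (-(2*t^2 + 4*t - 16)) dt = 72.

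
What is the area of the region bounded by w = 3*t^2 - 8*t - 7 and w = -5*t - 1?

27/2

Set the curves equal: 3*t^2 - 8*t - 7 = -5*t - 1, so 3*t^2 - 3*t - 6 = 0, which factors as 3*(t - 2)*(t + 1) = 0. The curves meet at t = -1, 2.
On [-1, 2], w = -5*t - 1 is on top; that piece has area ∫[-1,2] (-(3*t^2 - 3*t - 6)) dt = 27/2.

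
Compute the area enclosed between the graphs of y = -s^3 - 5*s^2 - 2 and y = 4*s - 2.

71/6

Set the curves equal: -s^3 - 5*s^2 - 2 = 4*s - 2, so -s^3 - 5*s^2 - 4*s = 0, which factors as -s*(s + 1)*(s + 4) = 0. The curves meet at s = -4, -1, 0.
On [-4, -1], y = 4*s - 2 is on top; that piece has area ∫[-4,-1] (-(-s^3 - 5*s^2 - 4*s)) ds = 45/4.
On [-1, 0], y = -s^3 - 5*s^2 - 2 is on top; that piece has area ∫[-1,0] (-s^3 - 5*s^2 - 4*s) ds = 7/12.
Total enclosed area = 45/4 + 7/12 = 71/6.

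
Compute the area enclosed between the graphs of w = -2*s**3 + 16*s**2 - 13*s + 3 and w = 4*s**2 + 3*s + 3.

Set the curves equal: -2*s**3 + 16*s**2 - 13*s + 3 = 4*s**2 + 3*s + 3, so -2*s**3 + 12*s**2 - 16*s = 0, which factors as -2*s*(s - 4)*(s - 2) = 0. The curves meet at s = 0, 2, 4.
On [0, 2], w = 4*s**2 + 3*s + 3 is on top; that piece has area ∫[0,2] (-(-2*s**3 + 12*s**2 - 16*s)) ds = 8.
On [2, 4], w = -2*s**3 + 16*s**2 - 13*s + 3 is on top; that piece has area ∫[2,4] (-2*s**3 + 12*s**2 - 16*s) ds = 8.
Total enclosed area = 8 + 8 = 16.

16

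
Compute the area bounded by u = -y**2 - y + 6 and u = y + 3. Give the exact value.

Both boundary curves give u as a function of y, so integrate with respect to y. Setting them equal: -y**2 - 2*y + 3 = 0, i.e. -(y - 1)*(y + 3) = 0, so they meet at y = -3, 1.
For y in [-3, 1], u = -y**2 - y + 6 is on the right; area = ∫[-3,1] (-y**2 - 2*y + 3) dy = 32/3.

32/3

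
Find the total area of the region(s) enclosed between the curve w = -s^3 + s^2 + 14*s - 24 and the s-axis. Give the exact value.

1741/12

The curve meets the s-axis where -s^3 + s^2 + 14*s - 24 = 0, i.e. -(s - 3)*(s - 2)*(s + 4) = 0, at s = -4, 2, 3.
On [-4, 2] the curve lies below the axis; ∫[-4,2] (-s^3 + s^2 + 14*s - 24) ds = -144, giving area 144.
On [2, 3] the curve lies above the axis; ∫[2,3] (-s^3 + s^2 + 14*s - 24) ds = 13/12, giving area 13/12.
Total area = 144 + 13/12 = 1741/12.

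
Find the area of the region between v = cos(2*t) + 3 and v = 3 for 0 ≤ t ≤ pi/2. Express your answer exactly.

The difference (cos(2*t) + 3) - (3) = cos(2*t) changes sign at t = pi/4 inside [0, pi/2], so split the integral there.
∫[0,pi/4] (cos(2*t)) dt = 1/2.
∫[pi/4,pi/2] (cos(2*t)) dt = -1/2; the area of that piece is 1/2.
Total area = 1/2 + 1/2 = 1.

1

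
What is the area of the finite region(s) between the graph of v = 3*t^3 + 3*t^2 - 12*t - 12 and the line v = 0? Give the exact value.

The curve meets the t-axis where 3*t^3 + 3*t^2 - 12*t - 12 = 0, i.e. 3*(t - 2)*(t + 1)*(t + 2) = 0, at t = -2, -1, 2.
On [-2, -1] the curve lies above the axis; ∫[-2,-1] (3*t^3 + 3*t^2 - 12*t - 12) dt = 7/4, giving area 7/4.
On [-1, 2] the curve lies below the axis; ∫[-1,2] (3*t^3 + 3*t^2 - 12*t - 12) dt = -135/4, giving area 135/4.
Total area = 7/4 + 135/4 = 71/2.

71/2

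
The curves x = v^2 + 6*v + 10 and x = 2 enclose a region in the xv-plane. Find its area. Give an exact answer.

Both boundary curves give x as a function of v, so integrate with respect to v. Setting them equal: v^2 + 6*v + 8 = 0, i.e. (v + 2)*(v + 4) = 0, so they meet at v = -4, -2.
For v in [-4, -2], x = v^2 + 6*v + 10 is on the left; area = ∫[-4,-2] (-(v^2 + 6*v + 8)) dv = 4/3.

4/3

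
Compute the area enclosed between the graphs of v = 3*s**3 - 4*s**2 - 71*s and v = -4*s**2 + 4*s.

Set the curves equal: 3*s**3 - 4*s**2 - 71*s = -4*s**2 + 4*s, so 3*s**3 - 75*s = 0, which factors as 3*s*(s - 5)*(s + 5) = 0. The curves meet at s = -5, 0, 5.
On [-5, 0], v = 3*s**3 - 4*s**2 - 71*s is on top; that piece has area ∫[-5,0] (3*s**3 - 75*s) ds = 1875/4.
On [0, 5], v = -4*s**2 + 4*s is on top; that piece has area ∫[0,5] (-(3*s**3 - 75*s)) ds = 1875/4.
Total enclosed area = 1875/4 + 1875/4 = 1875/2.

1875/2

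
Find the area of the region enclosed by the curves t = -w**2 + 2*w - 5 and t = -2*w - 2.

4/3

Both boundary curves give t as a function of w, so integrate with respect to w. Setting them equal: -w**2 + 4*w - 3 = 0, i.e. -(w - 3)*(w - 1) = 0, so they meet at w = 1, 3.
For w in [1, 3], t = -w**2 + 2*w - 5 is on the right; area = ∫[1,3] (-w**2 + 4*w - 3) dw = 4/3.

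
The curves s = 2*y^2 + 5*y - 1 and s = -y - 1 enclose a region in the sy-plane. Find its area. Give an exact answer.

Both boundary curves give s as a function of y, so integrate with respect to y. Setting them equal: 2*y^2 + 6*y = 0, i.e. 2*y*(y + 3) = 0, so they meet at y = -3, 0.
For y in [-3, 0], s = 2*y^2 + 5*y - 1 is on the left; area = ∫[-3,0] (-(2*y^2 + 6*y)) dy = 9.

9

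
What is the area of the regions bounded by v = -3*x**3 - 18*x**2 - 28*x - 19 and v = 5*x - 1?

3/2

Set the curves equal: -3*x**3 - 18*x**2 - 28*x - 19 = 5*x - 1, so -3*x**3 - 18*x**2 - 33*x - 18 = 0, which factors as -3*(x + 1)*(x + 2)*(x + 3) = 0. The curves meet at x = -3, -2, -1.
On [-3, -2], v = 5*x - 1 is on top; that piece has area ∫[-3,-2] (-(-3*x**3 - 18*x**2 - 33*x - 18)) dx = 3/4.
On [-2, -1], v = -3*x**3 - 18*x**2 - 28*x - 19 is on top; that piece has area ∫[-2,-1] (-3*x**3 - 18*x**2 - 33*x - 18) dx = 3/4.
Total enclosed area = 3/4 + 3/4 = 3/2.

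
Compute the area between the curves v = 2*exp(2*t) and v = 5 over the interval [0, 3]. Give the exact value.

The difference (2*exp(2*t)) - (5) = 2*exp(2*t) - 5 changes sign at t = -log(2)/2 + log(5)/2 inside [0, 3], so split the integral there.
∫[0,-log(2)/2 + log(5)/2] (2*exp(2*t) - 5) dt = log(4*sqrt(10)/125) + 3/2; the area of that piece is -3/2 + log(25*sqrt(10)/8).
∫[-log(2)/2 + log(5)/2,3] (2*exp(2*t) - 5) dt = -35/2 - 5*log(2)/2 + 5*log(5)/2 + exp(6).
Total area = (-3/2 + log(25*sqrt(10)/8)) + (-35/2 - 5*log(2)/2 + 5*log(5)/2 + exp(6)) = -19 - 11*log(2)/2 + log(10)/2 + 9*log(5)/2 + exp(6).

-19 - 11*log(2)/2 + log(10)/2 + 9*log(5)/2 + exp(6)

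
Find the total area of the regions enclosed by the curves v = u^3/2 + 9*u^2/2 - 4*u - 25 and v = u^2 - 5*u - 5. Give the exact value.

Set the curves equal: u^3/2 + 9*u^2/2 - 4*u - 25 = u^2 - 5*u - 5, so u^3/2 + 7*u^2/2 + u - 20 = 0, which factors as (u - 2)*(u + 4)*(u + 5)/2 = 0. The curves meet at u = -5, -4, 2.
On [-5, -4], v = u^3/2 + 9*u^2/2 - 4*u - 25 is on top; that piece has area ∫[-5,-4] (u^3/2 + 7*u^2/2 + u - 20) du = 13/24.
On [-4, 2], v = u^2 - 5*u - 5 is on top; that piece has area ∫[-4,2] (-(u^3/2 + 7*u^2/2 + u - 20)) du = 72.
Total enclosed area = 13/24 + 72 = 1741/24.

1741/24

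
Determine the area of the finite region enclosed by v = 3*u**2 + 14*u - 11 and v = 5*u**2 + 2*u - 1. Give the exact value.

Set the curves equal: 3*u**2 + 14*u - 11 = 5*u**2 + 2*u - 1, so -2*u**2 + 12*u - 10 = 0, which factors as -2*(u - 5)*(u - 1) = 0. The curves meet at u = 1, 5.
On [1, 5], v = 3*u**2 + 14*u - 11 is on top; that piece has area ∫[1,5] (-2*u**2 + 12*u - 10) du = 64/3.

64/3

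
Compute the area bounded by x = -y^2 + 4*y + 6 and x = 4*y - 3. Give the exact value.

Both boundary curves give x as a function of y, so integrate with respect to y. Setting them equal: -y^2 + 9 = 0, i.e. -(y - 3)*(y + 3) = 0, so they meet at y = -3, 3.
For y in [-3, 3], x = -y^2 + 4*y + 6 is on the right; area = ∫[-3,3] (-y^2 + 9) dy = 36.

36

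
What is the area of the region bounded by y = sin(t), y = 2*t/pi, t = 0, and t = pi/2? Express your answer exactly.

1 - pi/4

On [0, pi/2], (sin(t)) - (2*t/pi) = -2*t/pi + sin(t) is ≥ 0 throughout, so the area is a single integral of |-2*t/pi + sin(t)|.
∫[0,pi/2] (-2*t/pi + sin(t)) dt = 1 - pi/4.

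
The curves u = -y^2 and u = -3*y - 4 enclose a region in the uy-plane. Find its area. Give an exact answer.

Both boundary curves give u as a function of y, so integrate with respect to y. Setting them equal: -y^2 + 3*y + 4 = 0, i.e. -(y - 4)*(y + 1) = 0, so they meet at y = -1, 4.
For y in [-1, 4], u = -y^2 is on the right; area = ∫[-1,4] (-y^2 + 3*y + 4) dy = 125/6.

125/6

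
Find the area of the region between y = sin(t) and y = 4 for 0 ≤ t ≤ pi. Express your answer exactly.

On [0, pi], (sin(t)) - (4) = sin(t) - 4 is ≤ 0 throughout, so the area is a single integral of |sin(t) - 4|.
∫[0,pi] (sin(t) - 4) dt = 2 - 4*pi; the area of that piece is -2 + 4*pi.

-2 + 4*pi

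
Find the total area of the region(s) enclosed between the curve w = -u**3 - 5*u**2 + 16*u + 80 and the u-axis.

5137/12

The curve meets the u-axis where -u**3 - 5*u**2 + 16*u + 80 = 0, i.e. -(u - 4)*(u + 4)*(u + 5) = 0, at u = -5, -4, 4.
On [-5, -4] the curve lies below the axis; ∫[-5,-4] (-u**3 - 5*u**2 + 16*u + 80) du = -17/12, giving area 17/12.
On [-4, 4] the curve lies above the axis; ∫[-4,4] (-u**3 - 5*u**2 + 16*u + 80) du = 1280/3, giving area 1280/3.
Total area = 17/12 + 1280/3 = 5137/12.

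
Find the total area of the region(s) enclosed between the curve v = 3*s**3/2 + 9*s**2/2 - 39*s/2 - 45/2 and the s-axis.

The curve meets the s-axis where 3*s**3/2 + 9*s**2/2 - 39*s/2 - 45/2 = 0, i.e. 3*(s - 3)*(s + 1)*(s + 5)/2 = 0, at s = -5, -1, 3.
On [-5, -1] the curve lies above the axis; ∫[-5,-1] (3*s**3/2 + 9*s**2/2 - 39*s/2 - 45/2) ds = 96, giving area 96.
On [-1, 3] the curve lies below the axis; ∫[-1,3] (3*s**3/2 + 9*s**2/2 - 39*s/2 - 45/2) ds = -96, giving area 96.
Total area = 96 + 96 = 192.

192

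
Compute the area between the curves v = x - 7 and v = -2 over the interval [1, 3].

6

On [1, 3], (x - 7) - (-2) = x - 5 is ≤ 0 throughout, so the area is a single integral of |x - 5|.
∫[1,3] (x - 5) dx = -6; the area of that piece is 6.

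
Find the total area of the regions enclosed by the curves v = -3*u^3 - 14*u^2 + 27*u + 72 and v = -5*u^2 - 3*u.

Set the curves equal: -3*u^3 - 14*u^2 + 27*u + 72 = -5*u^2 - 3*u, so -3*u^3 - 9*u^2 + 30*u + 72 = 0, which factors as -3*(u - 3)*(u + 2)*(u + 4) = 0. The curves meet at u = -4, -2, 3.
On [-4, -2], v = -5*u^2 - 3*u is on top; that piece has area ∫[-4,-2] (-(-3*u^3 - 9*u^2 + 30*u + 72)) du = 24.
On [-2, 3], v = -3*u^3 - 14*u^2 + 27*u + 72 is on top; that piece has area ∫[-2,3] (-3*u^3 - 9*u^2 + 30*u + 72) du = 1125/4.
Total enclosed area = 24 + 1125/4 = 1221/4.

1221/4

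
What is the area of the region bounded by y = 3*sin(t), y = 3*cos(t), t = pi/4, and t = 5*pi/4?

6*sqrt(2)

On [pi/4, 5*pi/4], (3*sin(t)) - (3*cos(t)) = 3*sin(t) - 3*cos(t) is ≥ 0 throughout, so the area is a single integral of |3*sin(t) - 3*cos(t)|.
∫[pi/4,5*pi/4] (3*sin(t) - 3*cos(t)) dt = 6*sqrt(2).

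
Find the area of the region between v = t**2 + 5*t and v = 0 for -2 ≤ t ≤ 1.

61/6

The difference (t**2 + 5*t) - (0) = t**2 + 5*t changes sign at t = 0 inside [-2, 1], so split the integral there.
∫[-2,0] (t**2 + 5*t) dt = -22/3; the area of that piece is 22/3.
∫[0,1] (t**2 + 5*t) dt = 17/6.
Total area = 22/3 + 17/6 = 61/6.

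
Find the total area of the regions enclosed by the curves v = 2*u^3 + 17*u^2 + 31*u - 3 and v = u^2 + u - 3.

253/6

Set the curves equal: 2*u^3 + 17*u^2 + 31*u - 3 = u^2 + u - 3, so 2*u^3 + 16*u^2 + 30*u = 0, which factors as 2*u*(u + 3)*(u + 5) = 0. The curves meet at u = -5, -3, 0.
On [-5, -3], v = 2*u^3 + 17*u^2 + 31*u - 3 is on top; that piece has area ∫[-5,-3] (2*u^3 + 16*u^2 + 30*u) du = 32/3.
On [-3, 0], v = u^2 + u - 3 is on top; that piece has area ∫[-3,0] (-(2*u^3 + 16*u^2 + 30*u)) du = 63/2.
Total enclosed area = 32/3 + 63/2 = 253/6.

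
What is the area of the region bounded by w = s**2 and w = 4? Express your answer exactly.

32/3

Set the curves equal: s**2 = 4, so s**2 - 4 = 0, which factors as (s - 2)*(s + 2) = 0. The curves meet at s = -2, 2.
On [-2, 2], w = 4 is on top; that piece has area ∫[-2,2] (-(s**2 - 4)) ds = 32/3.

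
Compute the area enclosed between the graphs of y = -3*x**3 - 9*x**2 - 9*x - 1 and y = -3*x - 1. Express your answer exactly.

3/2

Set the curves equal: -3*x**3 - 9*x**2 - 9*x - 1 = -3*x - 1, so -3*x**3 - 9*x**2 - 6*x = 0, which factors as -3*x*(x + 1)*(x + 2) = 0. The curves meet at x = -2, -1, 0.
On [-2, -1], y = -3*x - 1 is on top; that piece has area ∫[-2,-1] (-(-3*x**3 - 9*x**2 - 6*x)) dx = 3/4.
On [-1, 0], y = -3*x**3 - 9*x**2 - 9*x - 1 is on top; that piece has area ∫[-1,0] (-3*x**3 - 9*x**2 - 6*x) dx = 3/4.
Total enclosed area = 3/4 + 3/4 = 3/2.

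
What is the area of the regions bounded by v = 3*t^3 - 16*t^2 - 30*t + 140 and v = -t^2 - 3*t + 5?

568

Set the curves equal: 3*t^3 - 16*t^2 - 30*t + 140 = -t^2 - 3*t + 5, so 3*t^3 - 15*t^2 - 27*t + 135 = 0, which factors as 3*(t - 5)*(t - 3)*(t + 3) = 0. The curves meet at t = -3, 3, 5.
On [-3, 3], v = 3*t^3 - 16*t^2 - 30*t + 140 is on top; that piece has area ∫[-3,3] (3*t^3 - 15*t^2 - 27*t + 135) dt = 540.
On [3, 5], v = -t^2 - 3*t + 5 is on top; that piece has area ∫[3,5] (-(3*t^3 - 15*t^2 - 27*t + 135)) dt = 28.
Total enclosed area = 540 + 28 = 568.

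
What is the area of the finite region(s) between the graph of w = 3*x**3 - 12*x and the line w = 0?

24

The curve meets the x-axis where 3*x**3 - 12*x = 0, i.e. 3*x*(x - 2)*(x + 2) = 0, at x = -2, 0, 2.
On [-2, 0] the curve lies above the axis; ∫[-2,0] (3*x**3 - 12*x) dx = 12, giving area 12.
On [0, 2] the curve lies below the axis; ∫[0,2] (3*x**3 - 12*x) dx = -12, giving area 12.
Total area = 12 + 12 = 24.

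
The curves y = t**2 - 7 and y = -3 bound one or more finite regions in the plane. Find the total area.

Set the curves equal: t**2 - 7 = -3, so t**2 - 4 = 0, which factors as (t - 2)*(t + 2) = 0. The curves meet at t = -2, 2.
On [-2, 2], y = -3 is on top; that piece has area ∫[-2,2] (-(t**2 - 4)) dt = 32/3.

32/3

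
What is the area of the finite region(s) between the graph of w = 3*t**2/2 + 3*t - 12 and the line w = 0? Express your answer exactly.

The curve meets the t-axis where 3*t**2/2 + 3*t - 12 = 0, i.e. 3*(t - 2)*(t + 4)/2 = 0, at t = -4, 2.
On [-4, 2] the curve lies below the axis; ∫[-4,2] (3*t**2/2 + 3*t - 12) dt = -54, giving area 54.

54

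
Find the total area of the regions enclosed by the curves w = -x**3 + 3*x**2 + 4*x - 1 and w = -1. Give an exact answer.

Set the curves equal: -x**3 + 3*x**2 + 4*x - 1 = -1, so -x**3 + 3*x**2 + 4*x = 0, which factors as -x*(x - 4)*(x + 1) = 0. The curves meet at x = -1, 0, 4.
On [-1, 0], w = -1 is on top; that piece has area ∫[-1,0] (-(-x**3 + 3*x**2 + 4*x)) dx = 3/4.
On [0, 4], w = -x**3 + 3*x**2 + 4*x - 1 is on top; that piece has area ∫[0,4] (-x**3 + 3*x**2 + 4*x) dx = 32.
Total enclosed area = 3/4 + 32 = 131/4.

131/4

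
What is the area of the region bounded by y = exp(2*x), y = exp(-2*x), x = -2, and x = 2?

The difference (exp(2*x)) - (exp(-2*x)) = exp(2*x) - exp(-2*x) changes sign at x = 0 inside [-2, 2], so split the integral there.
∫[-2,0] (exp(2*x) - exp(-2*x)) dx = -exp(4)/2 - exp(-4)/2 + 1; the area of that piece is -1 + exp(-4)/2 + exp(4)/2.
∫[0,2] (exp(2*x) - exp(-2*x)) dx = -1 + exp(-4)/2 + exp(4)/2.
Total area = (-1 + exp(-4)/2 + exp(4)/2) + (-1 + exp(-4)/2 + exp(4)/2) = -2 + exp(-4) + exp(4).

-2 + exp(-4) + exp(4)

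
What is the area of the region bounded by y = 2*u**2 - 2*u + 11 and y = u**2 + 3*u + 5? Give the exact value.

Set the curves equal: 2*u**2 - 2*u + 11 = u**2 + 3*u + 5, so u**2 - 5*u + 6 = 0, which factors as (u - 3)*(u - 2) = 0. The curves meet at u = 2, 3.
On [2, 3], y = u**2 + 3*u + 5 is on top; that piece has area ∫[2,3] (-(u**2 - 5*u + 6)) du = 1/6.

1/6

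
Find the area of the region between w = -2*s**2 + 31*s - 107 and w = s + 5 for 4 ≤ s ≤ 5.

On [4, 5], (-2*s**2 + 31*s - 107) - (s + 5) = -2*s**2 + 30*s - 112 is ≤ 0 throughout, so the area is a single integral of |-2*s**2 + 30*s - 112|.
∫[4,5] (-2*s**2 + 30*s - 112) ds = -53/3; the area of that piece is 53/3.

53/3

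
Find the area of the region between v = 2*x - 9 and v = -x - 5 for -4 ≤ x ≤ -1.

69/2

On [-4, -1], (2*x - 9) - (-x - 5) = 3*x - 4 is ≤ 0 throughout, so the area is a single integral of |3*x - 4|.
∫[-4,-1] (3*x - 4) dx = -69/2; the area of that piece is 69/2.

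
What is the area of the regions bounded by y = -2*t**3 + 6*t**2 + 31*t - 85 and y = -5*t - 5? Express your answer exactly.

999/2

Set the curves equal: -2*t**3 + 6*t**2 + 31*t - 85 = -5*t - 5, so -2*t**3 + 6*t**2 + 36*t - 80 = 0, which factors as -2*(t - 5)*(t - 2)*(t + 4) = 0. The curves meet at t = -4, 2, 5.
On [-4, 2], y = -5*t - 5 is on top; that piece has area ∫[-4,2] (-(-2*t**3 + 6*t**2 + 36*t - 80)) dt = 432.
On [2, 5], y = -2*t**3 + 6*t**2 + 31*t - 85 is on top; that piece has area ∫[2,5] (-2*t**3 + 6*t**2 + 36*t - 80) dt = 135/2.
Total enclosed area = 432 + 135/2 = 999/2.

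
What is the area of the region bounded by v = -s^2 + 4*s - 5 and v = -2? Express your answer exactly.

Set the curves equal: -s^2 + 4*s - 5 = -2, so -s^2 + 4*s - 3 = 0, which factors as -(s - 3)*(s - 1) = 0. The curves meet at s = 1, 3.
On [1, 3], v = -s^2 + 4*s - 5 is on top; that piece has area ∫[1,3] (-s^2 + 4*s - 3) ds = 4/3.

4/3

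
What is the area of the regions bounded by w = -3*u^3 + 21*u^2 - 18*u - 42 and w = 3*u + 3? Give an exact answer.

Set the curves equal: -3*u^3 + 21*u^2 - 18*u - 42 = 3*u + 3, so -3*u^3 + 21*u^2 - 21*u - 45 = 0, which factors as -3*(u - 5)*(u - 3)*(u + 1) = 0. The curves meet at u = -1, 3, 5.
On [-1, 3], w = 3*u + 3 is on top; that piece has area ∫[-1,3] (-(-3*u^3 + 21*u^2 - 21*u - 45)) du = 128.
On [3, 5], w = -3*u^3 + 21*u^2 - 18*u - 42 is on top; that piece has area ∫[3,5] (-3*u^3 + 21*u^2 - 21*u - 45) du = 20.
Total enclosed area = 128 + 20 = 148.

148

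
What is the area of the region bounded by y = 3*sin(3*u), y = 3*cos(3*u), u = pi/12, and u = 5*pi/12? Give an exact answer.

2*sqrt(2)

On [pi/12, 5*pi/12], (3*sin(3*u)) - (3*cos(3*u)) = 3*sin(3*u) - 3*cos(3*u) is ≥ 0 throughout, so the area is a single integral of |3*sin(3*u) - 3*cos(3*u)|.
∫[pi/12,5*pi/12] (3*sin(3*u) - 3*cos(3*u)) du = 2*sqrt(2).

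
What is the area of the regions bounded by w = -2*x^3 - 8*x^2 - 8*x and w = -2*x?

37/6

Set the curves equal: -2*x^3 - 8*x^2 - 8*x = -2*x, so -2*x^3 - 8*x^2 - 6*x = 0, which factors as -2*x*(x + 1)*(x + 3) = 0. The curves meet at x = -3, -1, 0.
On [-3, -1], w = -2*x is on top; that piece has area ∫[-3,-1] (-(-2*x^3 - 8*x^2 - 6*x)) dx = 16/3.
On [-1, 0], w = -2*x^3 - 8*x^2 - 8*x is on top; that piece has area ∫[-1,0] (-2*x^3 - 8*x^2 - 6*x) dx = 5/6.
Total enclosed area = 16/3 + 5/6 = 37/6.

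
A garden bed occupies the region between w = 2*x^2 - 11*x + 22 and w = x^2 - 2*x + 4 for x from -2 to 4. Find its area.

The difference (2*x^2 - 11*x + 22) - (x^2 - 2*x + 4) = x^2 - 9*x + 18 changes sign at x = 3 inside [-2, 4], so split the integral there.
∫[-2,3] (x^2 - 9*x + 18) dx = 475/6.
∫[3,4] (x^2 - 9*x + 18) dx = -7/6; the area of that piece is 7/6.
Total area = 475/6 + 7/6 = 241/3.

241/3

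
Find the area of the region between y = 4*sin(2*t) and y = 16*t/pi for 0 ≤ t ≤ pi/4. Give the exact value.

2 - pi/2

On [0, pi/4], (4*sin(2*t)) - (16*t/pi) = -16*t/pi + 4*sin(2*t) is ≥ 0 throughout, so the area is a single integral of |-16*t/pi + 4*sin(2*t)|.
∫[0,pi/4] (-16*t/pi + 4*sin(2*t)) dt = 2 - pi/2.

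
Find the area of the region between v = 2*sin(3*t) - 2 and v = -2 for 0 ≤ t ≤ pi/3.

4/3

On [0, pi/3], (2*sin(3*t) - 2) - (-2) = 2*sin(3*t) is ≥ 0 throughout, so the area is a single integral of |2*sin(3*t)|.
∫[0,pi/3] (2*sin(3*t)) dt = 4/3.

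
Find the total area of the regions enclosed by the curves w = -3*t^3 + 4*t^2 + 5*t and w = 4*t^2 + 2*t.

Set the curves equal: -3*t^3 + 4*t^2 + 5*t = 4*t^2 + 2*t, so -3*t^3 + 3*t = 0, which factors as -3*t*(t - 1)*(t + 1) = 0. The curves meet at t = -1, 0, 1.
On [-1, 0], w = 4*t^2 + 2*t is on top; that piece has area ∫[-1,0] (-(-3*t^3 + 3*t)) dt = 3/4.
On [0, 1], w = -3*t^3 + 4*t^2 + 5*t is on top; that piece has area ∫[0,1] (-3*t^3 + 3*t) dt = 3/4.
Total enclosed area = 3/4 + 3/4 = 3/2.

3/2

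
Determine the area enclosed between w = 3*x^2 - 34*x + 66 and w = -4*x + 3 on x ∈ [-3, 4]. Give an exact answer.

437

The difference (3*x^2 - 34*x + 66) - (-4*x + 3) = 3*x^2 - 30*x + 63 changes sign at x = 3 inside [-3, 4], so split the integral there.
∫[-3,3] (3*x^2 - 30*x + 63) dx = 432.
∫[3,4] (3*x^2 - 30*x + 63) dx = -5; the area of that piece is 5.
Total area = 432 + 5 = 437.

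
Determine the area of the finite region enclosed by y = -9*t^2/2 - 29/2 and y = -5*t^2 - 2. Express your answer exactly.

250/3

Set the curves equal: -9*t^2/2 - 29/2 = -5*t^2 - 2, so t^2/2 - 25/2 = 0, which factors as (t - 5)*(t + 5)/2 = 0. The curves meet at t = -5, 5.
On [-5, 5], y = -5*t^2 - 2 is on top; that piece has area ∫[-5,5] (-(t^2/2 - 25/2)) dt = 250/3.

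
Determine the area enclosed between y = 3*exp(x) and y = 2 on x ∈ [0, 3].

On [0, 3], (3*exp(x)) - (2) = 3*exp(x) - 2 is ≥ 0 throughout, so the area is a single integral of |3*exp(x) - 2|.
∫[0,3] (3*exp(x) - 2) dx = -9 + 3*exp(3).

-9 + 3*exp(3)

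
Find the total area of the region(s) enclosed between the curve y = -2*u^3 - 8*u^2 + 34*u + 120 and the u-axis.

The curve meets the u-axis where -2*u^3 - 8*u^2 + 34*u + 120 = 0, i.e. -2*(u - 4)*(u + 3)*(u + 5) = 0, at u = -5, -3, 4.
On [-5, -3] the curve lies below the axis; ∫[-5,-3] (-2*u^3 - 8*u^2 + 34*u + 120) du = -64/3, giving area 64/3.
On [-3, 4] the curve lies above the axis; ∫[-3,4] (-2*u^3 - 8*u^2 + 34*u + 120) du = 3773/6, giving area 3773/6.
Total area = 64/3 + 3773/6 = 3901/6.

3901/6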